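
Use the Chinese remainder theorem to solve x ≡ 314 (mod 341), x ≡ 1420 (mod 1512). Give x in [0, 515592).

52828

Write x = 314 + 341·k. Then 341·k ≡ 1420 − 314 ≡ 1106 (mod 1512).
Need 341⁻¹ mod 1512. Extended Euclid on (1512, 341):
1512 = 4·341 + 148
341 = 2·148 + 45
148 = 3·45 + 13
45 = 3·13 + 6
13 = 2·6 + 1
6 = 6·1 + 0
Back-substitute:
1 = 13 − 2·6
1 = −2·45 + 7·13
1 = 7·148 − 23·45
1 = −23·341 + 53·148
1 = 53·1512 − 235·341
341⁻¹ ≡ 1277 (mod 1512), so k ≡ 1277·1106 ≡ 154 (mod 1512).
x = 314 + 341·154 = 52828.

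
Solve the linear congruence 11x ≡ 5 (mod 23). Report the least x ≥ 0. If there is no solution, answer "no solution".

13

First find gcd(11, 23):
23 = 2·11 + 1
11 = 11·1 + 0
gcd = 1, so a unique solution mod 23 exists.
Back-substitute for the Bézout coefficients:
1 = 23 − 2·11
So 11·(-2) ≡ 1 (mod 23), giving 11⁻¹ ≡ 21.
x ≡ 11⁻¹·5 ≡ 21·5 ≡ 13 (mod 23).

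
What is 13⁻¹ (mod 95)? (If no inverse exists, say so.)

gcd(95, 13) by repeated division:
95 = 7*13 + 4
13 = 3*4 + 1
4 = 4*1 + 0
gcd = 1, so the inverse exists. Back-substitute:
1 = 13 − 3·4
1 = −3·95 + 22·13
So 13·22 ≡ 1 (mod 95).

22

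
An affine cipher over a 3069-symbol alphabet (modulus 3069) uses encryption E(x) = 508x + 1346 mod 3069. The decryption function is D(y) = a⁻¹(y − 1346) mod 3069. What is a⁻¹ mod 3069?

2338

Run Euclid on (3069, 508):
3069 = 6*508 + 21
508 = 24*21 + 4
21 = 5*4 + 1
4 = 4*1 + 0
gcd = 1, so the inverse exists. Back-substitute:
1 = 21 − 5·4
1 = −5·508 + 121·21
1 = 121·3069 − 731·508
So 508·(-731) ≡ 1 (mod 3069), and -731 ≡ 2338 (mod 3069).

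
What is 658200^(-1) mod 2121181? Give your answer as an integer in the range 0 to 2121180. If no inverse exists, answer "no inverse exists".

Run Euclid on (2121181, 658200):
2121181 = 3×658200 + 146581
658200 = 4×146581 + 71876
146581 = 2×71876 + 2829
71876 = 25×2829 + 1151
2829 = 2×1151 + 527
1151 = 2×527 + 97
527 = 5×97 + 42
97 = 2×42 + 13
42 = 3×13 + 3
13 = 4×3 + 1
3 = 3×1 + 0
gcd = 1, so the inverse exists. Back-substitute:
1 = 13 − 4·3
1 = −4·42 + 13·13
1 = 13·97 − 30·42
1 = −30·527 + 163·97
1 = 163·1151 − 356·527
1 = −356·2829 + 875·1151
1 = 875·71876 − 22231·2829
1 = −22231·146581 + 45337·71876
1 = 45337·658200 − 203579·146581
1 = −203579·2121181 + 656074·658200
So 658200·656074 ≡ 1 (mod 2121181).

656074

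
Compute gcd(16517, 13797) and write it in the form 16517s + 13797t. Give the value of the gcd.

Repeated division:
16517 = 1*13797 + 2720
13797 = 5*2720 + 197
2720 = 13*197 + 159
197 = 1*159 + 38
159 = 4*38 + 7
38 = 5*7 + 3
7 = 2*3 + 1
3 = 3*1 + 0
gcd(16517, 13797) = 1.
Working backward:
1 = 7 − 2·3
1 = −2·38 + 11·7
1 = 11·159 − 46·38
1 = −46·197 + 57·159
1 = 57·2720 − 787·197
1 = −787·13797 + 3992·2720
1 = 3992·16517 − 4779·13797
So 1 = (3992)·16517 + (-4779)·13797.

1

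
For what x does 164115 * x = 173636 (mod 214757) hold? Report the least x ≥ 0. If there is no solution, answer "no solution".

First find gcd(164115, 214757):
214757 = 1*164115 + 50642
164115 = 3*50642 + 12189
50642 = 4*12189 + 1886
12189 = 6*1886 + 873
1886 = 2*873 + 140
873 = 6*140 + 33
140 = 4*33 + 8
33 = 4*8 + 1
8 = 8*1 + 0
gcd = 1, so a unique solution mod 214757 exists.
Back-substitute for the Bézout coefficients:
1 = 33 − 4·8
1 = −4·140 + 17·33
1 = 17·873 − 106·140
1 = −106·1886 + 229·873
1 = 229·12189 − 1480·1886
1 = −1480·50642 + 6149·12189
1 = 6149·164115 − 19927·50642
1 = −19927·214757 + 26076·164115
So 164115·(26076) ≡ 1 (mod 214757), giving 164115⁻¹ ≡ 26076.
x ≡ 164115⁻¹·173636 ≡ 26076·173636 ≡ 10505 (mod 214757).

10505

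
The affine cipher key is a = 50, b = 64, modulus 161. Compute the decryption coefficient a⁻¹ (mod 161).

29

Apply the Euclidean algorithm to 161 and 50:
161 = 3·50 + 11
50 = 4·11 + 6
11 = 1·6 + 5
6 = 1·5 + 1
5 = 5·1 + 0
The gcd is 1. Working backward:
1 = 6 − 5
1 = −11 + 2·6
1 = 2·50 − 9·11
1 = −9·161 + 29·50
So 50·29 ≡ 1 (mod 161).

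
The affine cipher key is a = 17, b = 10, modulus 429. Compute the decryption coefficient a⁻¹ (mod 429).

101

gcd(429, 17) by repeated division:
429 = 25×17 + 4
17 = 4×4 + 1
4 = 4×1 + 0
Since gcd(17, 429) = 1, back-substitute to write 1 as a combination:
1 = 17 − 4·4
1 = −4·429 + 101·17
So 17·101 ≡ 1 (mod 429).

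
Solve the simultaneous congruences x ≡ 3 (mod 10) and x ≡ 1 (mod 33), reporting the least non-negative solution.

Write x = 3 + 10·k. Then 10·k ≡ 1 − 3 ≡ 31 (mod 33).
Need 10⁻¹ mod 33. Extended Euclid on (33, 10):
33 = 3·10 + 3
10 = 3·3 + 1
3 = 3·1 + 0
Back-substitute:
1 = 10 − 3·3
1 = −3·33 + 10·10
10⁻¹ ≡ 10 (mod 33), so k ≡ 10·31 ≡ 13 (mod 33).
x = 3 + 10·13 = 133.

133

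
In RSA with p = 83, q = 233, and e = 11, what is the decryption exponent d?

3459

φ(n) = (p−1)(q−1) = 82·232 = 19024.
Need d with 11·d ≡ 1 (mod 19024). Apply the extended Euclidean algorithm:
19024 = 1729·11 + 5
11 = 2·5 + 1
5 = 5·1 + 0
Back-substitute:
1 = 11 − 2·5
1 = −2·19024 + 3459·11
So 11·3459 ≡ 1 (mod 19024), hence d = 3459.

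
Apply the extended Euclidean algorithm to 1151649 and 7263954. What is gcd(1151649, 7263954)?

Repeated division:
7263954 = 6×1151649 + 354060
1151649 = 3×354060 + 89469
354060 = 3×89469 + 85653
89469 = 1×85653 + 3816
85653 = 22×3816 + 1701
3816 = 2×1701 + 414
1701 = 4×414 + 45
414 = 9×45 + 9
45 = 5×9 + 0
gcd(1151649, 7263954) = 9.
Back-substituting:
9 = 414 − 9·45
9 = −9·1701 + 37·414
9 = 37·3816 − 83·1701
9 = −83·85653 + 1863·3816
9 = 1863·89469 − 1946·85653
9 = −1946·354060 + 7701·89469
9 = 7701·1151649 − 25049·354060
9 = −25049·7263954 + 157995·1151649
So 9 = (-25049)·7263954 + (157995)·1151649.

9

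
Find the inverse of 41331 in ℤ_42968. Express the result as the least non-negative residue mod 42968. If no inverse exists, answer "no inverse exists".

Run Euclid on (42968, 41331):
42968 = 1·41331 + 1637
41331 = 25·1637 + 406
1637 = 4·406 + 13
406 = 31·13 + 3
13 = 4·3 + 1
3 = 3·1 + 0
The gcd is 1. Working backward:
1 = 13 − 4·3
1 = −4·406 + 125·13
1 = 125·1637 − 504·406
1 = −504·41331 + 12725·1637
1 = 12725·42968 − 13229·41331
Thus 41331·(-13229) ≡ 1 (mod 42968); reducing, -13229 mod 42968 = 29739.

29739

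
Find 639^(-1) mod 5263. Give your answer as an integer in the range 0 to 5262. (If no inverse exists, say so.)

2858

Apply the Euclidean algorithm to 5263 and 639:
5263 = 8×639 + 151
639 = 4×151 + 35
151 = 4×35 + 11
35 = 3×11 + 2
11 = 5×2 + 1
2 = 2×1 + 0
gcd = 1, so the inverse exists. Back-substitute:
1 = 11 − 5·2
1 = −5·35 + 16·11
1 = 16·151 − 69·35
1 = −69·639 + 292·151
1 = 292·5263 − 2405·639
So 639·(-2405) ≡ 1 (mod 5263), and -2405 ≡ 2858 (mod 5263).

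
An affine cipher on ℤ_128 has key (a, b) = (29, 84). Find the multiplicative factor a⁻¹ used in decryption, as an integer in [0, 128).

53

Apply the Euclidean algorithm to 128 and 29:
128 = 4*29 + 12
29 = 2*12 + 5
12 = 2*5 + 2
5 = 2*2 + 1
2 = 2*1 + 0
The gcd is 1. Working backward:
1 = 5 − 2·2
1 = −2·12 + 5·5
1 = 5·29 − 12·12
1 = −12·128 + 53·29
So 29·53 ≡ 1 (mod 128).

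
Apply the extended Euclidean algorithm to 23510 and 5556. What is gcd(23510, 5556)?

2

Repeated division:
23510 = 4*5556 + 1286
5556 = 4*1286 + 412
1286 = 3*412 + 50
412 = 8*50 + 12
50 = 4*12 + 2
12 = 6*2 + 0
gcd(23510, 5556) = 2.
Express as a combination:
2 = 50 − 4·12
2 = −4·412 + 33·50
2 = 33·1286 − 103·412
2 = −103·5556 + 445·1286
2 = 445·23510 − 1883·5556
So 2 = (445)·23510 + (-1883)·5556.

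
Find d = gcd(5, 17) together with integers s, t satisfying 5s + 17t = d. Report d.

1

Repeated division:
17 = 3×5 + 2
5 = 2×2 + 1
2 = 2×1 + 0
gcd(5, 17) = 1.
Express as a combination:
1 = 5 − 2·2
1 = −2·17 + 7·5
So 1 = (-2)·17 + (7)·5.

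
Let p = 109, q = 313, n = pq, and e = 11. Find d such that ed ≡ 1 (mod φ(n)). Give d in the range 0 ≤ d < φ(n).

φ(n) = (p−1)(q−1) = 108·312 = 33696.
Need d with 11·d ≡ 1 (mod 33696). Apply the extended Euclidean algorithm:
33696 = 3063×11 + 3
11 = 3×3 + 2
3 = 1×2 + 1
2 = 2×1 + 0
Back-substitute:
1 = 3 − 2
1 = −11 + 4·3
1 = 4·33696 − 12253·11
So 11·(-12253) ≡ 1 (mod 33696), hence d ≡ -12253 ≡ 21443 (mod 33696).

21443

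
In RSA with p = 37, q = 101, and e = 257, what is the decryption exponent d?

φ(n) = (p−1)(q−1) = 36·100 = 3600.
Need d with 257·d ≡ 1 (mod 3600). Apply the extended Euclidean algorithm:
3600 = 14*257 + 2
257 = 128*2 + 1
2 = 2*1 + 0
Back-substitute:
1 = 257 − 128·2
1 = −128·3600 + 1793·257
So 257·1793 ≡ 1 (mod 3600), hence d = 1793.

1793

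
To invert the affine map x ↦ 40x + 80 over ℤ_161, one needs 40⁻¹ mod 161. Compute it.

gcd(161, 40) by repeated division:
161 = 4·40 + 1
40 = 40·1 + 0
gcd = 1, so the inverse exists. Back-substitute:
1 = 161 − 4·40
So 40·(-4) ≡ 1 (mod 161), and -4 ≡ 157 (mod 161).

157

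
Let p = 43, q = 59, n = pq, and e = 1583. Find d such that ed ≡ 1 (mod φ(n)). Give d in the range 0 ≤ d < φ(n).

911

φ(n) = (p−1)(q−1) = 42·58 = 2436.
Need d with 1583·d ≡ 1 (mod 2436). Apply the extended Euclidean algorithm:
2436 = 1·1583 + 853
1583 = 1·853 + 730
853 = 1·730 + 123
730 = 5·123 + 115
123 = 1·115 + 8
115 = 14·8 + 3
8 = 2·3 + 2
3 = 1·2 + 1
2 = 2·1 + 0
Back-substitute:
1 = 3 − 2
1 = −8 + 3·3
1 = 3·115 − 43·8
1 = −43·123 + 46·115
1 = 46·730 − 273·123
1 = −273·853 + 319·730
1 = 319·1583 − 592·853
1 = −592·2436 + 911·1583
So 1583·911 ≡ 1 (mod 2436), hence d = 911.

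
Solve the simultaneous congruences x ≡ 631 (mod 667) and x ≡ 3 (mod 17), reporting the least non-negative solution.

Write x = 631 + 667·k. Then 667·k ≡ 3 − 631 ≡ 1 (mod 17).
Need 667⁻¹ mod 17. Extended Euclid on (17, 4):
17 = 4*4 + 1
4 = 4*1 + 0
Back-substitute:
1 = 17 − 4·4
667⁻¹ ≡ 13 (mod 17), so k ≡ 13·1 ≡ 13 (mod 17).
x = 631 + 667·13 = 9302.

9302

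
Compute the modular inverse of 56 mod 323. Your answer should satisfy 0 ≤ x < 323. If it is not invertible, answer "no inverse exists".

75

Run Euclid on (323, 56):
323 = 5·56 + 43
56 = 1·43 + 13
43 = 3·13 + 4
13 = 3·4 + 1
4 = 4·1 + 0
Since gcd(56, 323) = 1, back-substitute to write 1 as a combination:
1 = 13 − 3·4
1 = −3·43 + 10·13
1 = 10·56 − 13·43
1 = −13·323 + 75·56
So 56·75 ≡ 1 (mod 323).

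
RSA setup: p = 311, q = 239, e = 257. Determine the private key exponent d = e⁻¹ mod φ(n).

φ(n) = (p−1)(q−1) = 310·238 = 73780.
Need d with 257·d ≡ 1 (mod 73780). Apply the extended Euclidean algorithm:
73780 = 287×257 + 21
257 = 12×21 + 5
21 = 4×5 + 1
5 = 5×1 + 0
Back-substitute:
1 = 21 − 4·5
1 = −4·257 + 49·21
1 = 49·73780 − 14067·257
So 257·(-14067) ≡ 1 (mod 73780), hence d ≡ -14067 ≡ 59713 (mod 73780).

59713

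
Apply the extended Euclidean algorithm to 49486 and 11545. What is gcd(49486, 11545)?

1

Euclidean algorithm:
49486 = 4·11545 + 3306
11545 = 3·3306 + 1627
3306 = 2·1627 + 52
1627 = 31·52 + 15
52 = 3·15 + 7
15 = 2·7 + 1
7 = 7·1 + 0
gcd(49486, 11545) = 1.
Working backward:
1 = 15 − 2·7
1 = −2·52 + 7·15
1 = 7·1627 − 219·52
1 = −219·3306 + 445·1627
1 = 445·11545 − 1554·3306
1 = −1554·49486 + 6661·11545
So 1 = (-1554)·49486 + (6661)·11545.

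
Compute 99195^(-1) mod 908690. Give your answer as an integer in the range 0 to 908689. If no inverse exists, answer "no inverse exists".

no inverse exists

Compute gcd(99195, 908690):
908690 = 9*99195 + 15935
99195 = 6*15935 + 3585
15935 = 4*3585 + 1595
3585 = 2*1595 + 395
1595 = 4*395 + 15
395 = 26*15 + 5
15 = 3*5 + 0
gcd(99195, 908690) = 5 ≠ 1, so 99195 has no multiplicative inverse modulo 908690.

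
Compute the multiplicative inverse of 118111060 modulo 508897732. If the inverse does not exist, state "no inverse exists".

no inverse exists

Compute gcd(118111060, 508897732):
508897732 = 4*118111060 + 36453492
118111060 = 3*36453492 + 8750584
36453492 = 4*8750584 + 1451156
8750584 = 6*1451156 + 43648
1451156 = 33*43648 + 10772
43648 = 4*10772 + 560
10772 = 19*560 + 132
560 = 4*132 + 32
132 = 4*32 + 4
32 = 8*4 + 0
Since gcd = 4 > 1, 118111060 is not a unit mod 508897732.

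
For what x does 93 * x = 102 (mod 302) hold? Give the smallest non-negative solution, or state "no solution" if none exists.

First find gcd(93, 302):
302 = 3·93 + 23
93 = 4·23 + 1
23 = 23·1 + 0
gcd = 1, so a unique solution mod 302 exists.
Back-substitute for the Bézout coefficients:
1 = 93 − 4·23
1 = −4·302 + 13·93
So 93·(13) ≡ 1 (mod 302), giving 93⁻¹ ≡ 13.
x ≡ 93⁻¹·102 ≡ 13·102 ≡ 118 (mod 302).

118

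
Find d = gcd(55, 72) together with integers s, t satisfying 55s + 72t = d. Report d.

Apply Euclid's algorithm to 72 and 55:
72 = 1·55 + 17
55 = 3·17 + 4
17 = 4·4 + 1
4 = 4·1 + 0
gcd(55, 72) = 1.
Working backward:
1 = 17 − 4·4
1 = −4·55 + 13·17
1 = 13·72 − 17·55
So 1 = (13)·72 + (-17)·55.

1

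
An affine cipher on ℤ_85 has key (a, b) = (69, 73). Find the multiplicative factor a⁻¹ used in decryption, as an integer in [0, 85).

69

Run Euclid on (85, 69):
85 = 1·69 + 16
69 = 4·16 + 5
16 = 3·5 + 1
5 = 5·1 + 0
Since gcd(69, 85) = 1, back-substitute to write 1 as a combination:
1 = 16 − 3·5
1 = −3·69 + 13·16
1 = 13·85 − 16·69
So 69·(-16) ≡ 1 (mod 85), and -16 ≡ 69 (mod 85).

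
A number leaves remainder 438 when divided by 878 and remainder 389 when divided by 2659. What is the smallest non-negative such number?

Write x = 438 + 878·k. Then 878·k ≡ 389 − 438 ≡ 2610 (mod 2659).
Need 878⁻¹ mod 2659. Extended Euclid on (2659, 878):
2659 = 3×878 + 25
878 = 35×25 + 3
25 = 8×3 + 1
3 = 3×1 + 0
Back-substitute:
1 = 25 − 8·3
1 = −8·878 + 281·25
1 = 281·2659 − 851·878
878⁻¹ ≡ 1808 (mod 2659), so k ≡ 1808·2610 ≡ 1814 (mod 2659).
x = 438 + 878·1814 = 1593130.

1593130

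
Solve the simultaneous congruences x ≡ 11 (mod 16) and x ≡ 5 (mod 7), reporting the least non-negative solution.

75

Write x = 11 + 16·k. Then 16·k ≡ 5 − 11 ≡ 1 (mod 7).
Need 16⁻¹ mod 7. Extended Euclid on (7, 2):
7 = 3·2 + 1
2 = 2·1 + 0
Back-substitute:
1 = 7 − 3·2
16⁻¹ ≡ 4 (mod 7), so k ≡ 4·1 ≡ 4 (mod 7).
x = 11 + 16·4 = 75.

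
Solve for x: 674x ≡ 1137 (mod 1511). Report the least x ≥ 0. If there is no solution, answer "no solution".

1358

First find gcd(674, 1511):
1511 = 2*674 + 163
674 = 4*163 + 22
163 = 7*22 + 9
22 = 2*9 + 4
9 = 2*4 + 1
4 = 4*1 + 0
gcd = 1, so a unique solution mod 1511 exists.
Back-substitute for the Bézout coefficients:
1 = 9 − 2·4
1 = −2·22 + 5·9
1 = 5·163 − 37·22
1 = −37·674 + 153·163
1 = 153·1511 − 343·674
So 674·(-343) ≡ 1 (mod 1511), giving 674⁻¹ ≡ 1168.
x ≡ 674⁻¹·1137 ≡ 1168·1137 ≡ 1358 (mod 1511).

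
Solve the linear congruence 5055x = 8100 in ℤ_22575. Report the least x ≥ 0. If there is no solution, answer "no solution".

15

First find gcd(5055, 22575):
22575 = 4×5055 + 2355
5055 = 2×2355 + 345
2355 = 6×345 + 285
345 = 1×285 + 60
285 = 4×60 + 45
60 = 1×45 + 15
45 = 3×15 + 0
gcd = 15 and 15 | 8100, so solutions exist. Divide through by 15: 337x ≡ 540 (mod 1505).
Now find 337⁻¹ mod 1505:
1505 = 4×337 + 157
337 = 2×157 + 23
157 = 6×23 + 19
23 = 1×19 + 4
19 = 4×4 + 3
4 = 1×3 + 1
3 = 3×1 + 0
Back-substitute:
1 = 4 − 3
1 = −19 + 5·4
1 = 5·23 − 6·19
1 = −6·157 + 41·23
1 = 41·337 − 88·157
1 = −88·1505 + 393·337
So 337⁻¹ ≡ 393 (mod 1505).
Then x ≡ 393·540 ≡ 15 (mod 1505); the smallest non-negative solution is x = 15.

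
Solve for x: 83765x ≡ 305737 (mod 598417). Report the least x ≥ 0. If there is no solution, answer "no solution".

97012

First find gcd(83765, 598417):
598417 = 7*83765 + 12062
83765 = 6*12062 + 11393
12062 = 1*11393 + 669
11393 = 17*669 + 20
669 = 33*20 + 9
20 = 2*9 + 2
9 = 4*2 + 1
2 = 2*1 + 0
gcd = 1, so a unique solution mod 598417 exists.
Back-substitute for the Bézout coefficients:
1 = 9 − 4·2
1 = −4·20 + 9·9
1 = 9·669 − 301·20
1 = −301·11393 + 5126·669
1 = 5126·12062 − 5427·11393
1 = −5427·83765 + 37688·12062
1 = 37688·598417 − 269243·83765
So 83765·(-269243) ≡ 1 (mod 598417), giving 83765⁻¹ ≡ 329174.
x ≡ 83765⁻¹·305737 ≡ 329174·305737 ≡ 97012 (mod 598417).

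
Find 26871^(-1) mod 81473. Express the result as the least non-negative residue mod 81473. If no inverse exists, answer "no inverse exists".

55989

Apply the Euclidean algorithm to 81473 and 26871:
81473 = 3×26871 + 860
26871 = 31×860 + 211
860 = 4×211 + 16
211 = 13×16 + 3
16 = 5×3 + 1
3 = 3×1 + 0
gcd = 1, so the inverse exists. Back-substitute:
1 = 16 − 5·3
1 = −5·211 + 66·16
1 = 66·860 − 269·211
1 = −269·26871 + 8405·860
1 = 8405·81473 − 25484·26871
Thus 26871·(-25484) ≡ 1 (mod 81473); reducing, -25484 mod 81473 = 55989.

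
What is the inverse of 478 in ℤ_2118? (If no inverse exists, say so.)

Euclidean algorithm on 2118, 478:
2118 = 4*478 + 206
478 = 2*206 + 66
206 = 3*66 + 8
66 = 8*8 + 2
8 = 4*2 + 0
Since gcd = 2 > 1, 478 is not a unit mod 2118.

no inverse exists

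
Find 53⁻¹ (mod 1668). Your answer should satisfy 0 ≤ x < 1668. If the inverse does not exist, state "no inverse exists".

gcd(1668, 53) by repeated division:
1668 = 31·53 + 25
53 = 2·25 + 3
25 = 8·3 + 1
3 = 3·1 + 0
The gcd is 1. Working backward:
1 = 25 − 8·3
1 = −8·53 + 17·25
1 = 17·1668 − 535·53
Hence 53⁻¹ ≡ -535 ≡ 1133 (mod 1668).

1133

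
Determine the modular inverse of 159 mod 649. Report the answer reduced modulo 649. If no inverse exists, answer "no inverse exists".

Extended Euclidean algorithm:
649 = 4*159 + 13
159 = 12*13 + 3
13 = 4*3 + 1
3 = 3*1 + 0
Since gcd(159, 649) = 1, back-substitute to write 1 as a combination:
1 = 13 − 4·3
1 = −4·159 + 49·13
1 = 49·649 − 200·159
Hence 159⁻¹ ≡ -200 ≡ 449 (mod 649).

449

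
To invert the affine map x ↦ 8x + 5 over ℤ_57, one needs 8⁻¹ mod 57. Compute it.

Apply the Euclidean algorithm to 57 and 8:
57 = 7×8 + 1
8 = 8×1 + 0
The gcd is 1. Working backward:
1 = 57 − 7·8
Hence 8⁻¹ ≡ -7 ≡ 50 (mod 57).

50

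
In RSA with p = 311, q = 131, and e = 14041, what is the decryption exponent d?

φ(n) = (p−1)(q−1) = 310·130 = 40300.
Need d with 14041·d ≡ 1 (mod 40300). Apply the extended Euclidean algorithm:
40300 = 2·14041 + 12218
14041 = 1·12218 + 1823
12218 = 6·1823 + 1280
1823 = 1·1280 + 543
1280 = 2·543 + 194
543 = 2·194 + 155
194 = 1·155 + 39
155 = 3·39 + 38
39 = 1·38 + 1
38 = 38·1 + 0
Back-substitute:
1 = 39 − 38
1 = −155 + 4·39
1 = 4·194 − 5·155
1 = −5·543 + 14·194
1 = 14·1280 − 33·543
1 = −33·1823 + 47·1280
1 = 47·12218 − 315·1823
1 = −315·14041 + 362·12218
1 = 362·40300 − 1039·14041
So 14041·(-1039) ≡ 1 (mod 40300), hence d ≡ -1039 ≡ 39261 (mod 40300).

39261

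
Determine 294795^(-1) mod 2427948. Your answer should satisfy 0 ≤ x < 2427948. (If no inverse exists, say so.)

Compute gcd(294795, 2427948):
2427948 = 8·294795 + 69588
294795 = 4·69588 + 16443
69588 = 4·16443 + 3816
16443 = 4·3816 + 1179
3816 = 3·1179 + 279
1179 = 4·279 + 63
279 = 4·63 + 27
63 = 2·27 + 9
27 = 3·9 + 0
The gcd is 9, not 1, hence no inverse exists.

no inverse exists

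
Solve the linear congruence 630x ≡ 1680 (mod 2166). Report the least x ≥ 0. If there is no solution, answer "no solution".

123

First find gcd(630, 2166):
2166 = 3×630 + 276
630 = 2×276 + 78
276 = 3×78 + 42
78 = 1×42 + 36
42 = 1×36 + 6
36 = 6×6 + 0
gcd = 6 and 6 | 1680, so solutions exist. Divide through by 6: 105x ≡ 280 (mod 361).
Now find 105⁻¹ mod 361:
361 = 3*105 + 46
105 = 2*46 + 13
46 = 3*13 + 7
13 = 1*7 + 6
7 = 1*6 + 1
6 = 6*1 + 0
Back-substitute:
1 = 7 − 6
1 = −13 + 2·7
1 = 2·46 − 7·13
1 = −7·105 + 16·46
1 = 16·361 − 55·105
So 105·(-55) ≡ 1 (mod 361), i.e. 105⁻¹ ≡ 306.
Then x ≡ 306·280 ≡ 123 (mod 361); the smallest non-negative solution is x = 123.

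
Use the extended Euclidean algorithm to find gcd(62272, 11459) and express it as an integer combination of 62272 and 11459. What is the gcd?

7

Euclidean algorithm:
62272 = 5*11459 + 4977
11459 = 2*4977 + 1505
4977 = 3*1505 + 462
1505 = 3*462 + 119
462 = 3*119 + 105
119 = 1*105 + 14
105 = 7*14 + 7
14 = 2*7 + 0
gcd(62272, 11459) = 7.
Express as a combination:
7 = 105 − 7·14
7 = −7·119 + 8·105
7 = 8·462 − 31·119
7 = −31·1505 + 101·462
7 = 101·4977 − 334·1505
7 = −334·11459 + 769·4977
7 = 769·62272 − 4179·11459
So 7 = (769)·62272 + (-4179)·11459.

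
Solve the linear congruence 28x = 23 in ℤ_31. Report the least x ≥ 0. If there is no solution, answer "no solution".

13

First find gcd(28, 31):
31 = 1*28 + 3
28 = 9*3 + 1
3 = 3*1 + 0
gcd = 1, so a unique solution mod 31 exists.
Back-substitute for the Bézout coefficients:
1 = 28 − 9·3
1 = −9·31 + 10·28
So 28·(10) ≡ 1 (mod 31), giving 28⁻¹ ≡ 10.
x ≡ 28⁻¹·23 ≡ 10·23 ≡ 13 (mod 31).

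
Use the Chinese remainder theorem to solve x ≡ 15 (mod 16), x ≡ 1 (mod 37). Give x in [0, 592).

223

Write x = 15 + 16·k. Then 16·k ≡ 1 − 15 ≡ 23 (mod 37).
Need 16⁻¹ mod 37. Extended Euclid on (37, 16):
37 = 2·16 + 5
16 = 3·5 + 1
5 = 5·1 + 0
Back-substitute:
1 = 16 − 3·5
1 = −3·37 + 7·16
16⁻¹ ≡ 7 (mod 37), so k ≡ 7·23 ≡ 13 (mod 37).
x = 15 + 16·13 = 223.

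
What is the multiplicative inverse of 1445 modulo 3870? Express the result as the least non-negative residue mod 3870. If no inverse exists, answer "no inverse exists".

Compute gcd(1445, 3870):
3870 = 2×1445 + 980
1445 = 1×980 + 465
980 = 2×465 + 50
465 = 9×50 + 15
50 = 3×15 + 5
15 = 3×5 + 0
The gcd is 5, not 1, hence no inverse exists.

no inverse exists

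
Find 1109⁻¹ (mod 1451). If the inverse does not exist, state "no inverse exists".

1014

Run Euclid on (1451, 1109):
1451 = 1×1109 + 342
1109 = 3×342 + 83
342 = 4×83 + 10
83 = 8×10 + 3
10 = 3×3 + 1
3 = 3×1 + 0
The gcd is 1. Working backward:
1 = 10 − 3·3
1 = −3·83 + 25·10
1 = 25·342 − 103·83
1 = −103·1109 + 334·342
1 = 334·1451 − 437·1109
Thus 1109·(-437) ≡ 1 (mod 1451); reducing, -437 mod 1451 = 1014.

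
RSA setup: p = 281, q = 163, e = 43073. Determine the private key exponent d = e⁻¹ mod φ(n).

19457

φ(n) = (p−1)(q−1) = 280·162 = 45360.
Need d with 43073·d ≡ 1 (mod 45360). Apply the extended Euclidean algorithm:
45360 = 1×43073 + 2287
43073 = 18×2287 + 1907
2287 = 1×1907 + 380
1907 = 5×380 + 7
380 = 54×7 + 2
7 = 3×2 + 1
2 = 2×1 + 0
Back-substitute:
1 = 7 − 3·2
1 = −3·380 + 163·7
1 = 163·1907 − 818·380
1 = −818·2287 + 981·1907
1 = 981·43073 − 18476·2287
1 = −18476·45360 + 19457·43073
So 43073·19457 ≡ 1 (mod 45360), hence d = 19457.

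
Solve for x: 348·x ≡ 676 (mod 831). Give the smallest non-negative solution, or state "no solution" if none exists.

no solution

gcd(348, 831):
831 = 2*348 + 135
348 = 2*135 + 78
135 = 1*78 + 57
78 = 1*57 + 21
57 = 2*21 + 15
21 = 1*15 + 6
15 = 2*6 + 3
6 = 2*3 + 0
gcd = 3, but 3 ∤ 676, so the congruence has no solution.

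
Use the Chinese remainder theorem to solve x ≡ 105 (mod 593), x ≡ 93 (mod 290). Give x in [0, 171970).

Write x = 105 + 593·k. Then 593·k ≡ 93 − 105 ≡ 278 (mod 290).
Need 593⁻¹ mod 290. Extended Euclid on (290, 13):
290 = 22×13 + 4
13 = 3×4 + 1
4 = 4×1 + 0
Back-substitute:
1 = 13 − 3·4
1 = −3·290 + 67·13
593⁻¹ ≡ 67 (mod 290), so k ≡ 67·278 ≡ 66 (mod 290).
x = 105 + 593·66 = 39243.

39243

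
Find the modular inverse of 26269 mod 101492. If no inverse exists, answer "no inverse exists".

89117

Run Euclid on (101492, 26269):
101492 = 3*26269 + 22685
26269 = 1*22685 + 3584
22685 = 6*3584 + 1181
3584 = 3*1181 + 41
1181 = 28*41 + 33
41 = 1*33 + 8
33 = 4*8 + 1
8 = 8*1 + 0
gcd = 1, so the inverse exists. Back-substitute:
1 = 33 − 4·8
1 = −4·41 + 5·33
1 = 5·1181 − 144·41
1 = −144·3584 + 437·1181
1 = 437·22685 − 2766·3584
1 = −2766·26269 + 3203·22685
1 = 3203·101492 − 12375·26269
Hence 26269⁻¹ ≡ -12375 ≡ 89117 (mod 101492).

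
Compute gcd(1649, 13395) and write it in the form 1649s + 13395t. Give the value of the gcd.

Euclidean algorithm:
13395 = 8*1649 + 203
1649 = 8*203 + 25
203 = 8*25 + 3
25 = 8*3 + 1
3 = 3*1 + 0
gcd(1649, 13395) = 1.
Working backward:
1 = 25 − 8·3
1 = −8·203 + 65·25
1 = 65·1649 − 528·203
1 = −528·13395 + 4289·1649
So 1 = (-528)·13395 + (4289)·1649.

1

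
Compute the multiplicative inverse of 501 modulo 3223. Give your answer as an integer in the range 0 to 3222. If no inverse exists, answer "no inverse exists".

Apply the Euclidean algorithm to 3223 and 501:
3223 = 6×501 + 217
501 = 2×217 + 67
217 = 3×67 + 16
67 = 4×16 + 3
16 = 5×3 + 1
3 = 3×1 + 0
gcd = 1, so the inverse exists. Back-substitute:
1 = 16 − 5·3
1 = −5·67 + 21·16
1 = 21·217 − 68·67
1 = −68·501 + 157·217
1 = 157·3223 − 1010·501
Hence 501⁻¹ ≡ -1010 ≡ 2213 (mod 3223).

2213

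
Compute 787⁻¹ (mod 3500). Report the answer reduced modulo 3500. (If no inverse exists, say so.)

1223

Apply the Euclidean algorithm to 3500 and 787:
3500 = 4*787 + 352
787 = 2*352 + 83
352 = 4*83 + 20
83 = 4*20 + 3
20 = 6*3 + 2
3 = 1*2 + 1
2 = 2*1 + 0
gcd = 1, so the inverse exists. Back-substitute:
1 = 3 − 2
1 = −20 + 7·3
1 = 7·83 − 29·20
1 = −29·352 + 123·83
1 = 123·787 − 275·352
1 = −275·3500 + 1223·787
So 787·1223 ≡ 1 (mod 3500).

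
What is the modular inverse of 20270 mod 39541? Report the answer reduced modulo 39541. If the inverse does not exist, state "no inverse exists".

Run Euclid on (39541, 20270):
39541 = 1×20270 + 19271
20270 = 1×19271 + 999
19271 = 19×999 + 290
999 = 3×290 + 129
290 = 2×129 + 32
129 = 4×32 + 1
32 = 32×1 + 0
Since gcd(20270, 39541) = 1, back-substitute to write 1 as a combination:
1 = 129 − 4·32
1 = −4·290 + 9·129
1 = 9·999 − 31·290
1 = −31·19271 + 598·999
1 = 598·20270 − 629·19271
1 = −629·39541 + 1227·20270
So 20270·1227 ≡ 1 (mod 39541).

1227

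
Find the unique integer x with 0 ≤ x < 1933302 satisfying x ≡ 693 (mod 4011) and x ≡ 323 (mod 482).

Write x = 693 + 4011·k. Then 4011·k ≡ 323 − 693 ≡ 112 (mod 482).
Need 4011⁻¹ mod 482. Extended Euclid on (482, 155):
482 = 3*155 + 17
155 = 9*17 + 2
17 = 8*2 + 1
2 = 2*1 + 0
Back-substitute:
1 = 17 − 8·2
1 = −8·155 + 73·17
1 = 73·482 − 227·155
4011⁻¹ ≡ 255 (mod 482), so k ≡ 255·112 ≡ 122 (mod 482).
x = 693 + 4011·122 = 490035.

490035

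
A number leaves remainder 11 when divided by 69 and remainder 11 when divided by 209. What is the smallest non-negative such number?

11

Write x = 11 + 69·k. Then 69·k ≡ 11 − 11 ≡ 0 (mod 209).
Need 69⁻¹ mod 209. Extended Euclid on (209, 69):
209 = 3·69 + 2
69 = 34·2 + 1
2 = 2·1 + 0
Back-substitute:
1 = 69 − 34·2
1 = −34·209 + 103·69
69⁻¹ ≡ 103 (mod 209), so k ≡ 103·0 ≡ 0 (mod 209).
x = 11 + 69·0 = 11.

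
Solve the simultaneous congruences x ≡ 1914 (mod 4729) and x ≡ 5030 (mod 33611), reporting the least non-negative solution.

101174140

Write x = 1914 + 4729·k. Then 4729·k ≡ 5030 − 1914 ≡ 3116 (mod 33611).
Need 4729⁻¹ mod 33611. Extended Euclid on (33611, 4729):
33611 = 7*4729 + 508
4729 = 9*508 + 157
508 = 3*157 + 37
157 = 4*37 + 9
37 = 4*9 + 1
9 = 9*1 + 0
Back-substitute:
1 = 37 − 4·9
1 = −4·157 + 17·37
1 = 17·508 − 55·157
1 = −55·4729 + 512·508
1 = 512·33611 − 3639·4729
4729⁻¹ ≡ 29972 (mod 33611), so k ≡ 29972·3116 ≡ 21394 (mod 33611).
x = 1914 + 4729·21394 = 101174140.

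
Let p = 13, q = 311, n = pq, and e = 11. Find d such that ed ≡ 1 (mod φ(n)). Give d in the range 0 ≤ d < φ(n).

φ(n) = (p−1)(q−1) = 12·310 = 3720.
Need d with 11·d ≡ 1 (mod 3720). Apply the extended Euclidean algorithm:
3720 = 338×11 + 2
11 = 5×2 + 1
2 = 2×1 + 0
Back-substitute:
1 = 11 − 5·2
1 = −5·3720 + 1691·11
So 11·1691 ≡ 1 (mod 3720), hence d = 1691.

1691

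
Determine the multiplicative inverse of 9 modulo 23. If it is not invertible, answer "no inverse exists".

gcd(23, 9) by repeated division:
23 = 2×9 + 5
9 = 1×5 + 4
5 = 1×4 + 1
4 = 4×1 + 0
Since gcd(9, 23) = 1, back-substitute to write 1 as a combination:
1 = 5 − 4
1 = −9 + 2·5
1 = 2·23 − 5·9
Thus 9·(-5) ≡ 1 (mod 23); reducing, -5 mod 23 = 18.

18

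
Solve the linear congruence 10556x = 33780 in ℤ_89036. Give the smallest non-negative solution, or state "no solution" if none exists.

18804

First find gcd(10556, 89036):
89036 = 8·10556 + 4588
10556 = 2·4588 + 1380
4588 = 3·1380 + 448
1380 = 3·448 + 36
448 = 12·36 + 16
36 = 2·16 + 4
16 = 4·4 + 0
gcd = 4 and 4 | 33780, so solutions exist. Divide through by 4: 2639x ≡ 8445 (mod 22259).
Now find 2639⁻¹ mod 22259:
22259 = 8·2639 + 1147
2639 = 2·1147 + 345
1147 = 3·345 + 112
345 = 3·112 + 9
112 = 12·9 + 4
9 = 2·4 + 1
4 = 4·1 + 0
Back-substitute:
1 = 9 − 2·4
1 = −2·112 + 25·9
1 = 25·345 − 77·112
1 = −77·1147 + 256·345
1 = 256·2639 − 589·1147
1 = −589·22259 + 4968·2639
So 2639⁻¹ ≡ 4968 (mod 22259).
Then x ≡ 4968·8445 ≡ 18804 (mod 22259); the smallest non-negative solution is x = 18804.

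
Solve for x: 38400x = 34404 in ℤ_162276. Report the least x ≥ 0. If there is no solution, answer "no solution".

9598

First find gcd(38400, 162276):
162276 = 4×38400 + 8676
38400 = 4×8676 + 3696
8676 = 2×3696 + 1284
3696 = 2×1284 + 1128
1284 = 1×1128 + 156
1128 = 7×156 + 36
156 = 4×36 + 12
36 = 3×12 + 0
gcd = 12 and 12 | 34404, so solutions exist. Divide through by 12: 3200x ≡ 2867 (mod 13523).
Now find 3200⁻¹ mod 13523:
13523 = 4·3200 + 723
3200 = 4·723 + 308
723 = 2·308 + 107
308 = 2·107 + 94
107 = 1·94 + 13
94 = 7·13 + 3
13 = 4·3 + 1
3 = 3·1 + 0
Back-substitute:
1 = 13 − 4·3
1 = −4·94 + 29·13
1 = 29·107 − 33·94
1 = −33·308 + 95·107
1 = 95·723 − 223·308
1 = −223·3200 + 987·723
1 = 987·13523 − 4171·3200
So 3200·(-4171) ≡ 1 (mod 13523), i.e. 3200⁻¹ ≡ 9352.
Then x ≡ 9352·2867 ≡ 9598 (mod 13523); the smallest non-negative solution is x = 9598.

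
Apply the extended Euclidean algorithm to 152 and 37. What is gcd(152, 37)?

Apply Euclid's algorithm to 152 and 37:
152 = 4×37 + 4
37 = 9×4 + 1
4 = 4×1 + 0
gcd(152, 37) = 1.
Working backward:
1 = 37 − 9·4
1 = −9·152 + 37·37
So 1 = (-9)·152 + (37)·37.

1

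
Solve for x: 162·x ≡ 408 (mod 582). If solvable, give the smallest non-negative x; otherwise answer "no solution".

60

First find gcd(162, 582):
582 = 3*162 + 96
162 = 1*96 + 66
96 = 1*66 + 30
66 = 2*30 + 6
30 = 5*6 + 0
gcd = 6 and 6 | 408, so solutions exist. Divide through by 6: 27x ≡ 68 (mod 97).
Now find 27⁻¹ mod 97:
97 = 3×27 + 16
27 = 1×16 + 11
16 = 1×11 + 5
11 = 2×5 + 1
5 = 5×1 + 0
Back-substitute:
1 = 11 − 2·5
1 = −2·16 + 3·11
1 = 3·27 − 5·16
1 = −5·97 + 18·27
So 27⁻¹ ≡ 18 (mod 97).
Then x ≡ 18·68 ≡ 60 (mod 97); the smallest non-negative solution is x = 60.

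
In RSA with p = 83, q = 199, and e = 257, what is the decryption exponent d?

13709

φ(n) = (p−1)(q−1) = 82·198 = 16236.
Need d with 257·d ≡ 1 (mod 16236). Apply the extended Euclidean algorithm:
16236 = 63×257 + 45
257 = 5×45 + 32
45 = 1×32 + 13
32 = 2×13 + 6
13 = 2×6 + 1
6 = 6×1 + 0
Back-substitute:
1 = 13 − 2·6
1 = −2·32 + 5·13
1 = 5·45 − 7·32
1 = −7·257 + 40·45
1 = 40·16236 − 2527·257
So 257·(-2527) ≡ 1 (mod 16236), hence d ≡ -2527 ≡ 13709 (mod 16236).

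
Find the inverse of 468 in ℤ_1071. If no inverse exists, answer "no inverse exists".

Compute gcd(468, 1071):
1071 = 2·468 + 135
468 = 3·135 + 63
135 = 2·63 + 9
63 = 7·9 + 0
gcd(468, 1071) = 9 ≠ 1, so 468 has no multiplicative inverse modulo 1071.

no inverse exists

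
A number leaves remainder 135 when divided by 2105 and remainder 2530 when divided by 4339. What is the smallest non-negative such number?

4948990

Write x = 135 + 2105·k. Then 2105·k ≡ 2530 − 135 ≡ 2395 (mod 4339).
Need 2105⁻¹ mod 4339. Extended Euclid on (4339, 2105):
4339 = 2×2105 + 129
2105 = 16×129 + 41
129 = 3×41 + 6
41 = 6×6 + 5
6 = 1×5 + 1
5 = 5×1 + 0
Back-substitute:
1 = 6 − 5
1 = −41 + 7·6
1 = 7·129 − 22·41
1 = −22·2105 + 359·129
1 = 359·4339 − 740·2105
2105⁻¹ ≡ 3599 (mod 4339), so k ≡ 3599·2395 ≡ 2351 (mod 4339).
x = 135 + 2105·2351 = 4948990.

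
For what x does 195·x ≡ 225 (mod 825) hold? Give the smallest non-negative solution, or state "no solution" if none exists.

First find gcd(195, 825):
825 = 4·195 + 45
195 = 4·45 + 15
45 = 3·15 + 0
gcd = 15 and 15 | 225, so solutions exist. Divide through by 15: 13x ≡ 15 (mod 55).
Now find 13⁻¹ mod 55:
55 = 4*13 + 3
13 = 4*3 + 1
3 = 3*1 + 0
Back-substitute:
1 = 13 − 4·3
1 = −4·55 + 17·13
So 13⁻¹ ≡ 17 (mod 55).
Then x ≡ 17·15 ≡ 35 (mod 55); the smallest non-negative solution is x = 35.

35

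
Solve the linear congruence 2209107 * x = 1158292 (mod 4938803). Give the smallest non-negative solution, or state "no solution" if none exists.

First find gcd(2209107, 4938803):
4938803 = 2·2209107 + 520589
2209107 = 4·520589 + 126751
520589 = 4·126751 + 13585
126751 = 9·13585 + 4486
13585 = 3·4486 + 127
4486 = 35·127 + 41
127 = 3·41 + 4
41 = 10·4 + 1
4 = 4·1 + 0
gcd = 1, so a unique solution mod 4938803 exists.
Back-substitute for the Bézout coefficients:
1 = 41 − 10·4
1 = −10·127 + 31·41
1 = 31·4486 − 1095·127
1 = −1095·13585 + 3316·4486
1 = 3316·126751 − 30939·13585
1 = −30939·520589 + 127072·126751
1 = 127072·2209107 − 539227·520589
1 = −539227·4938803 + 1205526·2209107
So 2209107·(1205526) ≡ 1 (mod 4938803), giving 2209107⁻¹ ≡ 1205526.
x ≡ 2209107⁻¹·1158292 ≡ 1205526·1158292 ≡ 3349402 (mod 4938803).

3349402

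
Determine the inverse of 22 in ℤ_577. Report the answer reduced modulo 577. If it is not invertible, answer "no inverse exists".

341

Apply the Euclidean algorithm to 577 and 22:
577 = 26×22 + 5
22 = 4×5 + 2
5 = 2×2 + 1
2 = 2×1 + 0
Since gcd(22, 577) = 1, back-substitute to write 1 as a combination:
1 = 5 − 2·2
1 = −2·22 + 9·5
1 = 9·577 − 236·22
Hence 22⁻¹ ≡ -236 ≡ 341 (mod 577).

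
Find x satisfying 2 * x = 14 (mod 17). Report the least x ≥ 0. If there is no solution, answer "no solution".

7

First find gcd(2, 17):
17 = 8·2 + 1
2 = 2·1 + 0
gcd = 1, so a unique solution mod 17 exists.
Back-substitute for the Bézout coefficients:
1 = 17 − 8·2
So 2·(-8) ≡ 1 (mod 17), giving 2⁻¹ ≡ 9.
x ≡ 2⁻¹·14 ≡ 9·14 ≡ 7 (mod 17).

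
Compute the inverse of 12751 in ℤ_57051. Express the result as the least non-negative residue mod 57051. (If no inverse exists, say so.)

gcd(57051, 12751) by repeated division:
57051 = 4*12751 + 6047
12751 = 2*6047 + 657
6047 = 9*657 + 134
657 = 4*134 + 121
134 = 1*121 + 13
121 = 9*13 + 4
13 = 3*4 + 1
4 = 4*1 + 0
gcd = 1, so the inverse exists. Back-substitute:
1 = 13 − 3·4
1 = −3·121 + 28·13
1 = 28·134 − 31·121
1 = −31·657 + 152·134
1 = 152·6047 − 1399·657
1 = −1399·12751 + 2950·6047
1 = 2950·57051 − 13199·12751
Thus 12751·(-13199) ≡ 1 (mod 57051); reducing, -13199 mod 57051 = 43852.

43852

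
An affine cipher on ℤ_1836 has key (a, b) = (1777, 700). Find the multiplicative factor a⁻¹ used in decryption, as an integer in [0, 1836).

gcd(1836, 1777) by repeated division:
1836 = 1·1777 + 59
1777 = 30·59 + 7
59 = 8·7 + 3
7 = 2·3 + 1
3 = 3·1 + 0
Since gcd(1777, 1836) = 1, back-substitute to write 1 as a combination:
1 = 7 − 2·3
1 = −2·59 + 17·7
1 = 17·1777 − 512·59
1 = −512·1836 + 529·1777
So 1777·529 ≡ 1 (mod 1836).

529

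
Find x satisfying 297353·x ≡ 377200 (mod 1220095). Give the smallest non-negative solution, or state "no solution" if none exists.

First find gcd(297353, 1220095):
1220095 = 4·297353 + 30683
297353 = 9·30683 + 21206
30683 = 1·21206 + 9477
21206 = 2·9477 + 2252
9477 = 4·2252 + 469
2252 = 4·469 + 376
469 = 1·376 + 93
376 = 4·93 + 4
93 = 23·4 + 1
4 = 4·1 + 0
gcd = 1, so a unique solution mod 1220095 exists.
Back-substitute for the Bézout coefficients:
1 = 93 − 23·4
1 = −23·376 + 93·93
1 = 93·469 − 116·376
1 = −116·2252 + 557·469
1 = 557·9477 − 2344·2252
1 = −2344·21206 + 5245·9477
1 = 5245·30683 − 7589·21206
1 = −7589·297353 + 73546·30683
1 = 73546·1220095 − 301773·297353
So 297353·(-301773) ≡ 1 (mod 1220095), giving 297353⁻¹ ≡ 918322.
x ≡ 297353⁻¹·377200 ≡ 918322·377200 ≡ 1207520 (mod 1220095).

1207520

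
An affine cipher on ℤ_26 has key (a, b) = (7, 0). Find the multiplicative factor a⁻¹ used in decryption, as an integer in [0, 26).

Extended Euclidean algorithm:
26 = 3×7 + 5
7 = 1×5 + 2
5 = 2×2 + 1
2 = 2×1 + 0
gcd = 1, so the inverse exists. Back-substitute:
1 = 5 − 2·2
1 = −2·7 + 3·5
1 = 3·26 − 11·7
So 7·(-11) ≡ 1 (mod 26), and -11 ≡ 15 (mod 26).

15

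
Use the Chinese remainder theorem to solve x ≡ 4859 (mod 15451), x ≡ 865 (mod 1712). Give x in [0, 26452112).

2260705

Write x = 4859 + 15451·k. Then 15451·k ≡ 865 − 4859 ≡ 1142 (mod 1712).
Need 15451⁻¹ mod 1712. Extended Euclid on (1712, 43):
1712 = 39*43 + 35
43 = 1*35 + 8
35 = 4*8 + 3
8 = 2*3 + 2
3 = 1*2 + 1
2 = 2*1 + 0
Back-substitute:
1 = 3 − 2
1 = −8 + 3·3
1 = 3·35 − 13·8
1 = −13·43 + 16·35
1 = 16·1712 − 637·43
15451⁻¹ ≡ 1075 (mod 1712), so k ≡ 1075·1142 ≡ 146 (mod 1712).
x = 4859 + 15451·146 = 2260705.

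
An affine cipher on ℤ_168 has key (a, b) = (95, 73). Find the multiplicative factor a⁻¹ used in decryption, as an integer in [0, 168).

23

Extended Euclidean algorithm:
168 = 1×95 + 73
95 = 1×73 + 22
73 = 3×22 + 7
22 = 3×7 + 1
7 = 7×1 + 0
gcd = 1, so the inverse exists. Back-substitute:
1 = 22 − 3·7
1 = −3·73 + 10·22
1 = 10·95 − 13·73
1 = −13·168 + 23·95
So 95·23 ≡ 1 (mod 168).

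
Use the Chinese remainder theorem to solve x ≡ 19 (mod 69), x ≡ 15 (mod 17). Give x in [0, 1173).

Write x = 19 + 69·k. Then 69·k ≡ 15 − 19 ≡ 13 (mod 17).
Need 69⁻¹ mod 17. Extended Euclid on (17, 1):
17 = 17·1 + 0
69⁻¹ ≡ 1 (mod 17), so k ≡ 1·13 ≡ 13 (mod 17).
x = 19 + 69·13 = 916.

916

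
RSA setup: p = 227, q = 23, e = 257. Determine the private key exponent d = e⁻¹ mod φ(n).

4469

φ(n) = (p−1)(q−1) = 226·22 = 4972.
Need d with 257·d ≡ 1 (mod 4972). Apply the extended Euclidean algorithm:
4972 = 19·257 + 89
257 = 2·89 + 79
89 = 1·79 + 10
79 = 7·10 + 9
10 = 1·9 + 1
9 = 9·1 + 0
Back-substitute:
1 = 10 − 9
1 = −79 + 8·10
1 = 8·89 − 9·79
1 = −9·257 + 26·89
1 = 26·4972 − 503·257
So 257·(-503) ≡ 1 (mod 4972), hence d ≡ -503 ≡ 4469 (mod 4972).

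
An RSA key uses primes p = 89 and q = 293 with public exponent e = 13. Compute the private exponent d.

φ(n) = (p−1)(q−1) = 88·292 = 25696.
Need d with 13·d ≡ 1 (mod 25696). Apply the extended Euclidean algorithm:
25696 = 1976*13 + 8
13 = 1*8 + 5
8 = 1*5 + 3
5 = 1*3 + 2
3 = 1*2 + 1
2 = 2*1 + 0
Back-substitute:
1 = 3 − 2
1 = −5 + 2·3
1 = 2·8 − 3·5
1 = −3·13 + 5·8
1 = 5·25696 − 9883·13
So 13·(-9883) ≡ 1 (mod 25696), hence d ≡ -9883 ≡ 15813 (mod 25696).

15813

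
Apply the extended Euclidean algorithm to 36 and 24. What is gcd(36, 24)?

12

Apply Euclid's algorithm to 36 and 24:
36 = 1*24 + 12
24 = 2*12 + 0
gcd(36, 24) = 12.
Express as a combination:
12 = 36 − 24
So 12 = (1)·36 + (-1)·24.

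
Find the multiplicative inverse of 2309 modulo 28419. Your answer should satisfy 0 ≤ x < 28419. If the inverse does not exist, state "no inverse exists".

4037

gcd(28419, 2309) by repeated division:
28419 = 12·2309 + 711
2309 = 3·711 + 176
711 = 4·176 + 7
176 = 25·7 + 1
7 = 7·1 + 0
The gcd is 1. Working backward:
1 = 176 − 25·7
1 = −25·711 + 101·176
1 = 101·2309 − 328·711
1 = −328·28419 + 4037·2309
So 2309·4037 ≡ 1 (mod 28419).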